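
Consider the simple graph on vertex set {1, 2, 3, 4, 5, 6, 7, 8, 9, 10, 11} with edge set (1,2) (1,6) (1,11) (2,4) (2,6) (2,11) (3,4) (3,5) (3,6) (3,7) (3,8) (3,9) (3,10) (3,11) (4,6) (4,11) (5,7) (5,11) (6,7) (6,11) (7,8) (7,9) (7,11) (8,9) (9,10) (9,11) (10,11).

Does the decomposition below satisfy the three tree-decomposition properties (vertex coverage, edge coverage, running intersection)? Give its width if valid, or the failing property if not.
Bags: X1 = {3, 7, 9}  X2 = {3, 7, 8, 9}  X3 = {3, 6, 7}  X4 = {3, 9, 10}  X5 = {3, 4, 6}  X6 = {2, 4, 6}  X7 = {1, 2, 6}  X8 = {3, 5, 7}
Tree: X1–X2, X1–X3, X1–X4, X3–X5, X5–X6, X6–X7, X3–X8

A tree decomposition must satisfy three properties: every vertex lies in some bag; for every edge, both endpoints lie together in some bag; and for every vertex, the bags containing it form a connected subtree. Here vertex 11 appears in no bag, so the decomposition is invalid.

No — vertex 11 appears in no bag.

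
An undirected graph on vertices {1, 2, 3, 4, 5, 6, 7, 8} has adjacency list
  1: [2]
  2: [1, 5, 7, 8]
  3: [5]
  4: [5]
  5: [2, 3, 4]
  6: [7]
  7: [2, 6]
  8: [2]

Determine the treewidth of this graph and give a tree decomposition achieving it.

Treewidth 1.
Bags: B1 = {2, 7}  B2 = {2, 5}  B3 = {6, 7}  B4 = {4, 5}  B5 = {2, 8}  B6 = {1, 2}  B7 = {3, 5}
Tree: B1–B2, B1–B3, B2–B4, B2–B5, B1–B6, B4–B7

Each bag holds 2 vertices, so the decomposition has width 1, which upper-bounds the treewidth. Any graph with an edge has treewidth ≥ 1, and G has the edge 2–7. Therefore the treewidth is 1.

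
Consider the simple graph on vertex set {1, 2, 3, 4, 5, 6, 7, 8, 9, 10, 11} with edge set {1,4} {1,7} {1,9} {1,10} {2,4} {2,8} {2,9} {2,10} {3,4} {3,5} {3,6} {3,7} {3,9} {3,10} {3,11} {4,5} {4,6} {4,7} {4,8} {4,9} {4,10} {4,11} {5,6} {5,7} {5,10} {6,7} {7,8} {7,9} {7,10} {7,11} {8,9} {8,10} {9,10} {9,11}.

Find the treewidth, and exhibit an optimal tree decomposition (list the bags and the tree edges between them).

Treewidth 4.
One such decomposition:
Bags: B1 = {3, 4, 5, 6, 7}  B2 = {3, 4, 5, 7, 10}  B3 = {3, 4, 7, 9, 10}  B4 = {4, 7, 8, 9, 10}  B5 = {1, 4, 7, 9, 10}  B6 = {2, 4, 8, 9, 10}  B7 = {3, 4, 7, 9, 11}
Tree: B1–B2, B2–B3, B3–B4, B3–B5, B4–B6, B3–B7

Each bag holds 5 vertices, so the decomposition has width 4, which upper-bounds the treewidth. For the lower bound, the 5 vertices {2, 4, 8, 9, 10} are pairwise adjacent, and any tree decomposition puts a clique entirely inside one bag — forcing width ≥ 4. The upper and lower bounds meet at 4, so that is the treewidth.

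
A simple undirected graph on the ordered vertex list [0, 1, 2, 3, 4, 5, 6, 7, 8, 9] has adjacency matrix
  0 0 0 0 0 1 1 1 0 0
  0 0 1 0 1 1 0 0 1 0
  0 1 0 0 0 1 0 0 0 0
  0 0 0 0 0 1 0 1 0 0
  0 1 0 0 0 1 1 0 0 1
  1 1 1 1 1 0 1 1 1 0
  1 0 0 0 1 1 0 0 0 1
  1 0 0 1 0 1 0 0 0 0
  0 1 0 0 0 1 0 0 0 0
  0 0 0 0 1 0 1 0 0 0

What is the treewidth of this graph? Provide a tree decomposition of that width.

Every bag has size at most 3, so the width is 3 − 1 = 2 and tw(G) ≤ 2. For the lower bound, the 3 vertices {4, 6, 9} are pairwise adjacent, and any tree decomposition puts a clique entirely inside one bag — forcing width ≥ 2. The upper and lower bounds meet at 2, so that is the treewidth.

Treewidth 2.
One optimal decomposition is:
Bags: B1 = {4, 5, 6}  B2 = {4, 6, 9}  B3 = {1, 4, 5}  B4 = {1, 2, 5}  B5 = {0, 5, 6}  B6 = {1, 5, 8}  B7 = {0, 5, 7}  B8 = {3, 5, 7}
Tree: B1–B2, B1–B3, B3–B4, B1–B5, B4–B6, B5–B7, B7–B8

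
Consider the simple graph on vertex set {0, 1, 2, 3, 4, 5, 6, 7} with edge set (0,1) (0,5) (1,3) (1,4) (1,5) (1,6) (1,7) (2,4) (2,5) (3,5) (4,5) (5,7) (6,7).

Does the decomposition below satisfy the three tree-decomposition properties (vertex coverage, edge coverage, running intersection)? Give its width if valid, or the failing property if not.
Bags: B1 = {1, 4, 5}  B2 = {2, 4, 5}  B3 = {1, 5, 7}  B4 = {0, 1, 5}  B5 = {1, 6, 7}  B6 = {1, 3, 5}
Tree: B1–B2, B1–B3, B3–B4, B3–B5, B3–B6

Yes; width 2.

Checking the three conditions: (i) the bags cover all of {0, 1, 2, 3, 4, 5, 6, 7}; (ii) for each edge, some bag contains both endpoints; (iii) the bags containing any fixed vertex form a subtree. All hold, so the decomposition is valid with width 3 − 1 = 2.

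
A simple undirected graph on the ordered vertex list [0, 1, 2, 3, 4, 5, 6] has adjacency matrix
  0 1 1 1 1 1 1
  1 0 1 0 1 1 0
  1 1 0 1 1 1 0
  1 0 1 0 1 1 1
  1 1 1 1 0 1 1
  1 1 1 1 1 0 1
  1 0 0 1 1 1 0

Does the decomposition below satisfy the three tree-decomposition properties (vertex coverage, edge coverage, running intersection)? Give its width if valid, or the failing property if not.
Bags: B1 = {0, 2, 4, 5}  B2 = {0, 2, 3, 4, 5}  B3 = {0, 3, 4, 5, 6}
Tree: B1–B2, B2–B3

No — vertex 1 appears in no bag.

A tree decomposition must satisfy three properties: every vertex lies in some bag; for every edge, both endpoints lie together in some bag; and for every vertex, the bags containing it form a connected subtree. Here vertex 1 appears in no bag, so the decomposition is invalid.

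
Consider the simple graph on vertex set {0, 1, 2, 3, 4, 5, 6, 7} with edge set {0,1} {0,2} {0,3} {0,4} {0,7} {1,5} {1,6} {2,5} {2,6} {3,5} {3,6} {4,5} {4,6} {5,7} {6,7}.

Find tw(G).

A width-3 tree decomposition is:
Bags: B1 = {0, 5, 6, 7}  B2 = {0, 2, 5, 6}  B3 = {0, 3, 5, 6}  B4 = {0, 1, 5, 6}  B5 = {0, 4, 5, 6}
Tree: B1–B2, B2–B3, B3–B4, B4–B5
The largest bag has 4 vertices, giving width 3; this decomposition certifies tw(G) ≤ 3. For the lower bound: the 4 vertex sets {5,7}, {2,6}, {0}, {3} are disjoint, each induces a connected subgraph, and every pair is joined by at least one edge of G. Contracting each set to a single vertex therefore yields K_{4} as a minor, and since treewidth is minor-monotone, tw(G) ≥ tw(K_{4}) = 3. Hence tw(G) = 3 exactly.

3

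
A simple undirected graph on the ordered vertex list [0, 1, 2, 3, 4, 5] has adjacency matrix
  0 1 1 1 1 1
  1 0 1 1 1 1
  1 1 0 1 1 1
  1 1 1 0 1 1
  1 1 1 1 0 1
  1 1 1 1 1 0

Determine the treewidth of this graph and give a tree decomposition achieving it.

A single bag containing all 6 vertices is trivially a valid decomposition of width 5. Conversely, {0, 1, 2, 3, 4, 5} is a clique of size 6, and the vertices of any clique must share a bag in every tree decomposition; so some bag has ≥ 6 vertices and tw(G) ≥ 5. The upper and lower bounds meet at 5, so that is the treewidth.

Treewidth 5.
Bags: B1 = {0, 1, 2, 3, 4, 5}
Tree: (single bag)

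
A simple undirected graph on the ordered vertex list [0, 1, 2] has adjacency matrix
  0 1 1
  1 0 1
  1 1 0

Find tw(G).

A width-2 tree decomposition is:
Bags: B1 = {0, 1, 2}
Tree: (single bag)
With just one bag of size 3, the width is 3 − 1 = 2, so tw(G) ≤ 2. For the lower bound, the 3 vertices {0, 1, 2} are pairwise adjacent, and any tree decomposition puts a clique entirely inside one bag — forcing width ≥ 2. Therefore the treewidth is 2.

2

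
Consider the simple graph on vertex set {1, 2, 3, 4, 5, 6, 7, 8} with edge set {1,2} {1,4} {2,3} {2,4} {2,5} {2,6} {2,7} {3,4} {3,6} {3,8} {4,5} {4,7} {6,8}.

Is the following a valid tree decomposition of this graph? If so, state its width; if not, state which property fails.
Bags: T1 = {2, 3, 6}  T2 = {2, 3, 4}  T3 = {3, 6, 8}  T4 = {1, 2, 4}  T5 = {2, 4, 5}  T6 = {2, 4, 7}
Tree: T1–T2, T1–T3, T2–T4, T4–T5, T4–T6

Every vertex of G appears in some bag (union = {1, 2, 3, 4, 5, 6, 7, 8}); every edge is covered by a bag; and for each vertex v the set of bags containing v is connected in the bag tree. The decomposition is therefore valid. The largest bag has 3 vertices, so the width is 2.

Yes; width 2.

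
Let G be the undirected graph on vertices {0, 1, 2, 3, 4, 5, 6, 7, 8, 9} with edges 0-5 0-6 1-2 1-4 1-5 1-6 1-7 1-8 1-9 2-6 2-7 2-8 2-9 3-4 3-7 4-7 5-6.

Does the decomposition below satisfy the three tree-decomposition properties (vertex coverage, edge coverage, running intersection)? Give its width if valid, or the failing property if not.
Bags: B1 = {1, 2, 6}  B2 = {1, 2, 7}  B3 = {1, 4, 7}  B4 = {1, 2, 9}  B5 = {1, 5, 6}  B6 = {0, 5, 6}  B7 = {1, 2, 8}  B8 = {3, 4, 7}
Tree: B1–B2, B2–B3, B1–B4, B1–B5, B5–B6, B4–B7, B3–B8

Yes; width 2.

Vertex coverage: the bags together contain {0, 1, 2, 3, 4, 5, 6, 7, 8, 9}, the full vertex set. Edge coverage: each edge of G has both endpoints in at least one bag. Running intersection: for every vertex, the bags containing it form a connected subtree. All three properties hold, so this is a valid tree decomposition of width max|bag| − 1 = 2, and hence tw(G) ≤ 2.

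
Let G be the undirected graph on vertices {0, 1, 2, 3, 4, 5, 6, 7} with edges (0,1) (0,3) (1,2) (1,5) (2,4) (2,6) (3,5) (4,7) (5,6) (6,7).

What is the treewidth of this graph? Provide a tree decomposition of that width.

Each bag holds 3 vertices, so the decomposition has width 2, which upper-bounds the treewidth. For the lower bound, G contains the cycle 0–3–5–1–0, so G is not a forest; only forests have treewidth ≤ 1, hence tw(G) ≥ 2. The upper and lower bounds meet at 2, so that is the treewidth.

Treewidth 2.
Bags: B1 = {0, 1, 3}  B2 = {1, 3, 5}  B3 = {1, 2, 5}  B4 = {2, 5, 6}  B5 = {2, 4, 6}  B6 = {4, 6, 7}
Tree: B1–B2, B2–B3, B3–B4, B4–B5, B5–B6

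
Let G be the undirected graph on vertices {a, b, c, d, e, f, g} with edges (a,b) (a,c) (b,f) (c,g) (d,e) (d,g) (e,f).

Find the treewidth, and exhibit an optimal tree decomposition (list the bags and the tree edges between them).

Each bag holds 3 vertices, so the decomposition has width 2, which upper-bounds the treewidth. For the lower bound, G contains the cycle d–e–f–b–a–c–g–d, so G is not a forest; only forests have treewidth ≤ 1, hence tw(G) ≥ 2. Combining the bounds, tw(G) = 2.

Treewidth 2.
One optimal decomposition is:
Bags: B1 = {d, e, f}  B2 = {b, d, f}  B3 = {a, b, d}  B4 = {a, c, d}  B5 = {c, d, g}
Tree: B1–B2, B2–B3, B3–B4, B4–B5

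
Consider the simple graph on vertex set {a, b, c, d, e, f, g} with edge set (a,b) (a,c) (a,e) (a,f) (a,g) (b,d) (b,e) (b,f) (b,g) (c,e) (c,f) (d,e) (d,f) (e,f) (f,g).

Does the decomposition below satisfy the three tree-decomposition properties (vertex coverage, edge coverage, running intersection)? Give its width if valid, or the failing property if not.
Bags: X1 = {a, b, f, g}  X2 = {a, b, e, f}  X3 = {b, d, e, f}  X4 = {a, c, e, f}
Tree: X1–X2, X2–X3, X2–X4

Yes; width 3.

Every vertex of G appears in some bag (union = {a, b, c, d, e, f, g}); every edge is covered by a bag; and for each vertex v the set of bags containing v is connected in the bag tree. The decomposition is therefore valid. The largest bag has 4 vertices, so the width is 3.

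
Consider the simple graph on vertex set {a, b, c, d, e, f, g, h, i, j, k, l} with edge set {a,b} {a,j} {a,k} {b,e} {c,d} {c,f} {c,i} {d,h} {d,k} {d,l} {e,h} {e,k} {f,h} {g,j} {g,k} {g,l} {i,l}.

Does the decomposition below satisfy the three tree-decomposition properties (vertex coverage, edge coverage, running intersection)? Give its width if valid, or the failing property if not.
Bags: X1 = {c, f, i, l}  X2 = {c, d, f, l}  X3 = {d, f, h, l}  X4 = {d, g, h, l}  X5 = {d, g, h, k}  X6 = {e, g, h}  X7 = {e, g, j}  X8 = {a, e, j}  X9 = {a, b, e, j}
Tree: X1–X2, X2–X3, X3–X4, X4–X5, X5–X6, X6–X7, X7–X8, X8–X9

A tree decomposition must satisfy three properties: every vertex lies in some bag; for every edge, both endpoints lie together in some bag; and for every vertex, the bags containing it form a connected subtree. Here edge (k,e) lies in no bag, so the decomposition is invalid.

No — edge (k,e) lies in no bag.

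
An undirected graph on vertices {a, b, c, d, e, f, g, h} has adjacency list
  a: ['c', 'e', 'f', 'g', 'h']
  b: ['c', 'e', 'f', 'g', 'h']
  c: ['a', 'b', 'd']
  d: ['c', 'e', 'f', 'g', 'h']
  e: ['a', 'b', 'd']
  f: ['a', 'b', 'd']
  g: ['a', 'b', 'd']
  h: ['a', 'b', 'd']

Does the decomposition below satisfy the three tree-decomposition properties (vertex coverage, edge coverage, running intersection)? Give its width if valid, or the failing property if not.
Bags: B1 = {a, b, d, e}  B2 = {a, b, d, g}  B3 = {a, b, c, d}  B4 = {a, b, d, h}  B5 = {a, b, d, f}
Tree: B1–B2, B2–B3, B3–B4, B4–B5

Yes; width 3.

Checking the three conditions: (i) the bags cover all of {a, b, c, d, e, f, g, h}; (ii) for each edge, some bag contains both endpoints; (iii) the bags containing any fixed vertex form a subtree. All hold, so the decomposition is valid with width 4 − 1 = 3.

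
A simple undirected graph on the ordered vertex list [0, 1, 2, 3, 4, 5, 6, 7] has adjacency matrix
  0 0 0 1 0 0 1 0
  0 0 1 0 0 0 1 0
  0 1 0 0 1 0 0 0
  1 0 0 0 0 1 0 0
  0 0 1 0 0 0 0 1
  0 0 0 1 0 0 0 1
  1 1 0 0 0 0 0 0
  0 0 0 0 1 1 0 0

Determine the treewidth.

2

A width-2 tree decomposition is:
Bags: B1 = {1, 2, 6}  B2 = {2, 4, 6}  B3 = {4, 6, 7}  B4 = {5, 6, 7}  B5 = {3, 5, 6}  B6 = {0, 3, 6}
Tree: B1–B2, B2–B3, B3–B4, B4–B5, B5–B6
The largest bag has 3 vertices, giving width 2; this decomposition certifies tw(G) ≤ 2. For the lower bound, G contains the cycle 6–1–2–4–7–5–3–0–6, so G is not a forest; only forests have treewidth ≤ 1, hence tw(G) ≥ 2. Therefore the treewidth is 2.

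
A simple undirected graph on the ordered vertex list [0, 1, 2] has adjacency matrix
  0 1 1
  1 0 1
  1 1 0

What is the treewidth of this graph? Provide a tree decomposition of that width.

With just one bag of size 3, the width is 3 − 1 = 2, so tw(G) ≤ 2. Conversely, {0, 1, 2} is a clique of size 3, and the vertices of any clique must share a bag in every tree decomposition; so some bag has ≥ 3 vertices and tw(G) ≥ 2. Combining the bounds, tw(G) = 2.

Treewidth 2.
Bags: B1 = {0, 1, 2}
Tree: (single bag)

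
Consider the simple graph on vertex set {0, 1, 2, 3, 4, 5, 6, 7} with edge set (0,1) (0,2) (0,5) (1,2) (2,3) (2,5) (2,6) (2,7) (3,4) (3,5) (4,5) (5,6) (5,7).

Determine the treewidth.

2

A width-2 tree decomposition is:
Bags: B1 = {2, 5, 6}  B2 = {0, 2, 5}  B3 = {2, 3, 5}  B4 = {3, 4, 5}  B5 = {2, 5, 7}  B6 = {0, 1, 2}
Tree: B1–B2, B2–B3, B3–B4, B3–B5, B2–B6
The largest bag has 3 vertices, giving width 2; this decomposition certifies tw(G) ≤ 2. For the lower bound, the 3 vertices {0, 1, 2} are pairwise adjacent, and any tree decomposition puts a clique entirely inside one bag — forcing width ≥ 2. Combining the bounds, tw(G) = 2.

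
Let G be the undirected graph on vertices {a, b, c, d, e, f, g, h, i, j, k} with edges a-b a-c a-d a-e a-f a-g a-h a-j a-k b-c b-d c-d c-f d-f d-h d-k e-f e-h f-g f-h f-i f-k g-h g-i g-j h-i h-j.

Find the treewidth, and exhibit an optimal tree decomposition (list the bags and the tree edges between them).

Treewidth 3.
One optimal decomposition is:
Bags: B1 = {a, d, f, h}  B2 = {a, f, g, h}  B3 = {f, g, h, i}  B4 = {a, g, h, j}  B5 = {a, c, d, f}  B6 = {a, e, f, h}  B7 = {a, b, c, d}  B8 = {a, d, f, k}
Tree: B1–B2, B2–B3, B2–B4, B1–B5, B2–B6, B5–B7, B5–B8

Each bag holds 4 vertices, so the decomposition has width 3, which upper-bounds the treewidth. Conversely, {a, g, h, j} is a clique of size 4, and the vertices of any clique must share a bag in every tree decomposition; so some bag has ≥ 4 vertices and tw(G) ≥ 3. The upper and lower bounds meet at 3, so that is the treewidth.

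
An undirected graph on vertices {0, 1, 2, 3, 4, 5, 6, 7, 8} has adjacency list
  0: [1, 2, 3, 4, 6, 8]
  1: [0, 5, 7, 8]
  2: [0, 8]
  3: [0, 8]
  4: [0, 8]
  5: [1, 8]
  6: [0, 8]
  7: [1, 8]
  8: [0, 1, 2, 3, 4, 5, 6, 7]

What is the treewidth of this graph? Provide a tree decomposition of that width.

Each bag holds 3 vertices, so the decomposition has width 2, which upper-bounds the treewidth. Conversely, {0, 1, 8} is a clique of size 3, and the vertices of any clique must share a bag in every tree decomposition; so some bag has ≥ 3 vertices and tw(G) ≥ 2. Therefore the treewidth is 2.

Treewidth 2.
One such decomposition:
Bags: B1 = {0, 3, 8}  B2 = {0, 4, 8}  B3 = {0, 1, 8}  B4 = {1, 7, 8}  B5 = {0, 6, 8}  B6 = {1, 5, 8}  B7 = {0, 2, 8}
Tree: B1–B2, B1–B3, B3–B4, B2–B5, B3–B6, B3–B7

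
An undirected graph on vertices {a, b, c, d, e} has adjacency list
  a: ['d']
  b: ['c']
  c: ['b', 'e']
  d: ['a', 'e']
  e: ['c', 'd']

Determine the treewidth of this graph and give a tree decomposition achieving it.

The largest bag has 2 vertices, giving width 1; this decomposition certifies tw(G) ≤ 1. Since G has at least one edge (e.g. e–c), it is not an edgeless graph, so tw(G) ≥ 1. Combining the bounds, tw(G) = 1.

Treewidth 1.
Bags: B1 = {c, e}  B2 = {d, e}  B3 = {a, d}  B4 = {b, c}
Tree: B1–B2, B2–B3, B1–B4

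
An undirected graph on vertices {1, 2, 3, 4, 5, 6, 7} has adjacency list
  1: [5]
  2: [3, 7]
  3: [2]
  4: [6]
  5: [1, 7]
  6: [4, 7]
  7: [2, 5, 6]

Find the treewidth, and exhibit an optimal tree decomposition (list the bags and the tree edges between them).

Each bag holds 2 vertices, so the decomposition has width 1, which upper-bounds the treewidth. Any graph with an edge has treewidth ≥ 1, and G has the edge 2–7. Therefore the treewidth is 1.

Treewidth 1.
One optimal decomposition is:
Bags: B1 = {2, 7}  B2 = {6, 7}  B3 = {5, 7}  B4 = {4, 6}  B5 = {2, 3}  B6 = {1, 5}
Tree: B1–B2, B2–B3, B2–B4, B1–B5, B3–B6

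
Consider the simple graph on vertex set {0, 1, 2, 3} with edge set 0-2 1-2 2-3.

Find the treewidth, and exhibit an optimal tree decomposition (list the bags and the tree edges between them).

Treewidth 1.
One optimal decomposition is:
Bags: B1 = {2, 3}  B2 = {1, 2}  B3 = {0, 2}
Tree: B1–B2, B1–B3

Every bag has size at most 2, so the width is 2 − 1 = 1 and tw(G) ≤ 1. G has an edge, so its treewidth is at least 1. The upper and lower bounds meet at 1, so that is the treewidth.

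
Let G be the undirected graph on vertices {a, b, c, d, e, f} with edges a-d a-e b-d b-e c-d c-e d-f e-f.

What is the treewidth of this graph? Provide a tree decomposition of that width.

Each bag holds 3 vertices, so the decomposition has width 2, which upper-bounds the treewidth. For the lower bound, G contains the cycle f–e–a–d–f, so G is not a forest; only forests have treewidth ≤ 1, hence tw(G) ≥ 2. Hence tw(G) = 2 exactly.

Treewidth 2.
One such decomposition:
Bags: B1 = {d, e, f}  B2 = {a, d, e}  B3 = {b, d, e}  B4 = {c, d, e}
Tree: B1–B2, B2–B3, B3–B4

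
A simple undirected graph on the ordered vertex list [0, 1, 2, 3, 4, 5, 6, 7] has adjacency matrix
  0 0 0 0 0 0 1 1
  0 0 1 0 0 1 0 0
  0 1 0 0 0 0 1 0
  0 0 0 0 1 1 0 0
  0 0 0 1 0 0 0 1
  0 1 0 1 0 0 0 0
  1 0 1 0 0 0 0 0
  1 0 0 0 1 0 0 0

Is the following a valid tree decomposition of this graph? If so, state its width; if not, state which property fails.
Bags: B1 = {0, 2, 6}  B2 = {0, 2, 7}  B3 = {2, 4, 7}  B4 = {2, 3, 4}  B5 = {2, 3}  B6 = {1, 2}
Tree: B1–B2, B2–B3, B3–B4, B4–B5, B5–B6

No — vertex 5 appears in no bag.

A tree decomposition must satisfy three properties: every vertex lies in some bag; for every edge, both endpoints lie together in some bag; and for every vertex, the bags containing it form a connected subtree. Here vertex 5 appears in no bag, so the decomposition is invalid.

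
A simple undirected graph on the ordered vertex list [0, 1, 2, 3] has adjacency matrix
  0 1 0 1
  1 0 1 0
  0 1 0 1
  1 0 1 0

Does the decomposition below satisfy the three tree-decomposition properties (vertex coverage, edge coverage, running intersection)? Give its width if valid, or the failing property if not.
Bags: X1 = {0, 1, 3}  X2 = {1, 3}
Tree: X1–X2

No — vertex 2 appears in no bag.

A tree decomposition must satisfy three properties: every vertex lies in some bag; for every edge, both endpoints lie together in some bag; and for every vertex, the bags containing it form a connected subtree. Here vertex 2 appears in no bag, so the decomposition is invalid.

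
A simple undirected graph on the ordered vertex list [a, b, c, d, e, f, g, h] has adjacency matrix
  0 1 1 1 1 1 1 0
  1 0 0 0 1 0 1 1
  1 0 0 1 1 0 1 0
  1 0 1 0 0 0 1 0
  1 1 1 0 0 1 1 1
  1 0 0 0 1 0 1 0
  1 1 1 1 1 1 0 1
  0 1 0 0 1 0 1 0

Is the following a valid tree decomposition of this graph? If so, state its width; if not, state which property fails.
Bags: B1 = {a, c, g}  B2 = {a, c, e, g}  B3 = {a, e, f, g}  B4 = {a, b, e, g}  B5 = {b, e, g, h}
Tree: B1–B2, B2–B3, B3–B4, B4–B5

A tree decomposition must satisfy three properties: every vertex lies in some bag; for every edge, both endpoints lie together in some bag; and for every vertex, the bags containing it form a connected subtree. Here vertex d appears in no bag, so the decomposition is invalid.

No — vertex d appears in no bag.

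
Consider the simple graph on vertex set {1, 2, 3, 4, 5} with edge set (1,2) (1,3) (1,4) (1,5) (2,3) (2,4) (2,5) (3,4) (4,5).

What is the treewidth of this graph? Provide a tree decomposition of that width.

Every bag has size at most 4, so the width is 4 − 1 = 3 and tw(G) ≤ 3. On the other hand G contains the 4-clique {1, 2, 3, 4}. A clique must lie in a single bag of any decomposition, so no decomposition can have width below 3. Hence tw(G) = 3 exactly.

Treewidth 3.
One such decomposition:
Bags: B1 = {1, 2, 4, 5}  B2 = {1, 2, 3, 4}
Tree: B1–B2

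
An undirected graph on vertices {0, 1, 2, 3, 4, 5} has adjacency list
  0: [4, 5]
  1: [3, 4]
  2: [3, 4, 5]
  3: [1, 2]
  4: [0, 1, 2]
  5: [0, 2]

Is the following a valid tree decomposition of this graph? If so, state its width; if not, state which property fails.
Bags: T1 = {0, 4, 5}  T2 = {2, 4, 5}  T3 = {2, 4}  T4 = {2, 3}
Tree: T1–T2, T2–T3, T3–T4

No — vertex 1 appears in no bag.

A tree decomposition must satisfy three properties: every vertex lies in some bag; for every edge, both endpoints lie together in some bag; and for every vertex, the bags containing it form a connected subtree. Here vertex 1 appears in no bag, so the decomposition is invalid.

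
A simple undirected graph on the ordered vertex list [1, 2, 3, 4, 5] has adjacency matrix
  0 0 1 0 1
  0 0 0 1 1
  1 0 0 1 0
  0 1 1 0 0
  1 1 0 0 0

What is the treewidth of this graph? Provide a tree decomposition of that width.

Every bag has size at most 3, so the width is 3 − 1 = 2 and tw(G) ≤ 2. For the lower bound, G contains the cycle 2–4–3–1–5–2, so G is not a forest; only forests have treewidth ≤ 1, hence tw(G) ≥ 2. Hence tw(G) = 2 exactly.

Treewidth 2.
One such decomposition:
Bags: B1 = {2, 3, 4}  B2 = {1, 2, 3}  B3 = {1, 2, 5}
Tree: B1–B2, B2–B3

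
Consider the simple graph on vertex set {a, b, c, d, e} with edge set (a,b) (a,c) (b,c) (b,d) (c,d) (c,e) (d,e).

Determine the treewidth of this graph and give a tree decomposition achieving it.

Each bag holds 3 vertices, so the decomposition has width 2, which upper-bounds the treewidth. Conversely, {c, d, e} is a clique of size 3, and the vertices of any clique must share a bag in every tree decomposition; so some bag has ≥ 3 vertices and tw(G) ≥ 2. The upper and lower bounds meet at 2, so that is the treewidth.

Treewidth 2.
One such decomposition:
Bags: B1 = {b, c, d}  B2 = {c, d, e}  B3 = {a, b, c}
Tree: B1–B2, B1–B3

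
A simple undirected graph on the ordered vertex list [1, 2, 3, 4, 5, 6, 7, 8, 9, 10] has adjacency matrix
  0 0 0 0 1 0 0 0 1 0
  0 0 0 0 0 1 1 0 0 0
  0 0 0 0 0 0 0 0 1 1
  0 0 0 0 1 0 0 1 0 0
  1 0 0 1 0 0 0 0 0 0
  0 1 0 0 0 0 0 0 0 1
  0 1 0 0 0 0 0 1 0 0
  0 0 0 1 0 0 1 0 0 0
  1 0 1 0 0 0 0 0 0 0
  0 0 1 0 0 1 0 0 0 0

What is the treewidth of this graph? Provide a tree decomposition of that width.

Treewidth 2.
One such decomposition:
Bags: B1 = {1, 4, 5}  B2 = {1, 4, 8}  B3 = {1, 7, 8}  B4 = {1, 2, 7}  B5 = {1, 2, 6}  B6 = {1, 6, 10}  B7 = {1, 3, 10}  B8 = {1, 3, 9}
Tree: B1–B2, B2–B3, B3–B4, B4–B5, B5–B6, B6–B7, B7–B8

Each bag holds 3 vertices, so the decomposition has width 2, which upper-bounds the treewidth. The edges 1–5–4–8–7–2–6–10–3–9–1 form a cycle, so G is not a tree and its treewidth is at least 2. The upper and lower bounds meet at 2, so that is the treewidth.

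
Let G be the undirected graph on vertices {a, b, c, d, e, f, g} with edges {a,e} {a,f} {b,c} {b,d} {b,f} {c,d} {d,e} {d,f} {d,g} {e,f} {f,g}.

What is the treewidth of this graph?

A width-2 tree decomposition is:
Bags: B1 = {b, d, f}  B2 = {d, e, f}  B3 = {a, e, f}  B4 = {d, f, g}  B5 = {b, c, d}
Tree: B1–B2, B2–B3, B2–B4, B1–B5
Each bag holds 3 vertices, so the decomposition has width 2, which upper-bounds the treewidth. On the other hand G contains the 3-clique {b, c, d}. A clique must lie in a single bag of any decomposition, so no decomposition can have width below 2. Therefore the treewidth is 2.

2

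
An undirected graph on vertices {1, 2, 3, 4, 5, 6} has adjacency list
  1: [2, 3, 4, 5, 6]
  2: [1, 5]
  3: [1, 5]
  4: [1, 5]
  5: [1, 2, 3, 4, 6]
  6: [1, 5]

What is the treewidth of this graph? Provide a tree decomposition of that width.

The largest bag has 3 vertices, giving width 2; this decomposition certifies tw(G) ≤ 2. Conversely, {1, 2, 5} is a clique of size 3, and the vertices of any clique must share a bag in every tree decomposition; so some bag has ≥ 3 vertices and tw(G) ≥ 2. Hence tw(G) = 2 exactly.

Treewidth 2.
Bags: B1 = {1, 3, 5}  B2 = {1, 4, 5}  B3 = {1, 5, 6}  B4 = {1, 2, 5}
Tree: B1–B2, B2–B3, B1–B4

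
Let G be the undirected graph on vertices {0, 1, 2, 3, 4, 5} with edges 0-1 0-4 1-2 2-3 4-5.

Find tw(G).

A width-1 tree decomposition is:
Bags: B1 = {2, 3}  B2 = {1, 2}  B3 = {0, 1}  B4 = {0, 4}  B5 = {4, 5}
Tree: B1–B2, B2–B3, B3–B4, B4–B5
Each bag holds 2 vertices, so the decomposition has width 1, which upper-bounds the treewidth. G has an edge, so its treewidth is at least 1. Therefore the treewidth is 1.

1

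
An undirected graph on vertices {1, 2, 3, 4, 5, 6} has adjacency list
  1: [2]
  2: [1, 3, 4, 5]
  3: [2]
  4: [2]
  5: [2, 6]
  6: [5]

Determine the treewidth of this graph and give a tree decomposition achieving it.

Treewidth 1.
One such decomposition:
Bags: B1 = {2, 3}  B2 = {1, 2}  B3 = {2, 4}  B4 = {2, 5}  B5 = {5, 6}
Tree: B1–B2, B2–B3, B2–B4, B4–B5

Every bag has size at most 2, so the width is 2 − 1 = 1 and tw(G) ≤ 1. G has an edge, so its treewidth is at least 1. Hence tw(G) = 1 exactly.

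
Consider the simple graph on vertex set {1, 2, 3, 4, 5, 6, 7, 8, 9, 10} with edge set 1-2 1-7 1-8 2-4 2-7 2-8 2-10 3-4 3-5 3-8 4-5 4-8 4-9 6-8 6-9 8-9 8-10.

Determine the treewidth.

A width-2 tree decomposition is:
Bags: B1 = {2, 4, 8}  B2 = {1, 2, 8}  B3 = {4, 8, 9}  B4 = {6, 8, 9}  B5 = {1, 2, 7}  B6 = {3, 4, 8}  B7 = {2, 8, 10}  B8 = {3, 4, 5}
Tree: B1–B2, B1–B3, B3–B4, B2–B5, B1–B6, B1–B7, B6–B8
Each bag holds 3 vertices, so the decomposition has width 2, which upper-bounds the treewidth. On the other hand G contains the 3-clique {4, 8, 9}. A clique must lie in a single bag of any decomposition, so no decomposition can have width below 2. The upper and lower bounds meet at 2, so that is the treewidth.

2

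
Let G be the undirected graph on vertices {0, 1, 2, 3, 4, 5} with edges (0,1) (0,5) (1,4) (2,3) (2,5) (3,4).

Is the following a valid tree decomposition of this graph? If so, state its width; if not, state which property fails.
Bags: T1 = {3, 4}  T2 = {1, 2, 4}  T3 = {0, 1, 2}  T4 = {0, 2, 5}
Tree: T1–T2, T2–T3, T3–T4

No — edge (2,3) lies in no bag.

A tree decomposition must satisfy three properties: every vertex lies in some bag; for every edge, both endpoints lie together in some bag; and for every vertex, the bags containing it form a connected subtree. Here edge (2,3) lies in no bag, so the decomposition is invalid.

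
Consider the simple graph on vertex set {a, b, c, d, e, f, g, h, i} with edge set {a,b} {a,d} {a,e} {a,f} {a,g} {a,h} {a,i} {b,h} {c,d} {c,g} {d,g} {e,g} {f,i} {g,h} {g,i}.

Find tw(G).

2

A width-2 tree decomposition is:
Bags: B1 = {a, d, g}  B2 = {a, g, h}  B3 = {c, d, g}  B4 = {a, b, h}  B5 = {a, g, i}  B6 = {a, e, g}  B7 = {a, f, i}
Tree: B1–B2, B1–B3, B2–B4, B2–B5, B1–B6, B5–B7
The largest bag has 3 vertices, giving width 2; this decomposition certifies tw(G) ≤ 2. Conversely, {c, d, g} is a clique of size 3, and the vertices of any clique must share a bag in every tree decomposition; so some bag has ≥ 3 vertices and tw(G) ≥ 2. The upper and lower bounds meet at 2, so that is the treewidth.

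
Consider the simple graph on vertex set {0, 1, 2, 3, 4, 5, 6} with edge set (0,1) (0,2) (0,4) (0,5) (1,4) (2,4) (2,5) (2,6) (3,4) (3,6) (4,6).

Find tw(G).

A width-2 tree decomposition is:
Bags: B1 = {2, 4, 6}  B2 = {0, 2, 4}  B3 = {3, 4, 6}  B4 = {0, 1, 4}  B5 = {0, 2, 5}
Tree: B1–B2, B1–B3, B2–B4, B2–B5
Every bag has size at most 3, so the width is 3 − 1 = 2 and tw(G) ≤ 2. On the other hand G contains the 3-clique {0, 1, 4}. A clique must lie in a single bag of any decomposition, so no decomposition can have width below 2. Hence tw(G) = 2 exactly.

2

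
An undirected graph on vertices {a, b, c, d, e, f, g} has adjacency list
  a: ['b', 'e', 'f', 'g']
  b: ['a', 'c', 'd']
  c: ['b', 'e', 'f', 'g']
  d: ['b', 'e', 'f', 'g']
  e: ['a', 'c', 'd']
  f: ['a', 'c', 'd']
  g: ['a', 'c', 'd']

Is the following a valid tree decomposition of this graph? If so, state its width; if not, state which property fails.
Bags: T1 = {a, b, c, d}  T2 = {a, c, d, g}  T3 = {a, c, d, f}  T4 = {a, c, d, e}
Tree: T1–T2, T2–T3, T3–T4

Yes; width 3.

Checking the three conditions: (i) the bags cover all of {a, b, c, d, e, f, g}; (ii) for each edge, some bag contains both endpoints; (iii) the bags containing any fixed vertex form a subtree. All hold, so the decomposition is valid with width 4 − 1 = 3.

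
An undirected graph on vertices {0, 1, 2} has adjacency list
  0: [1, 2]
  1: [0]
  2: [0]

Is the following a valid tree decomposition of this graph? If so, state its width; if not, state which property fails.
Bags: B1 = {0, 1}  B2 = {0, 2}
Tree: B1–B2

Every vertex of G appears in some bag (union = {0, 1, 2}); every edge is covered by a bag; and for each vertex v the set of bags containing v is connected in the bag tree. The decomposition is therefore valid. The largest bag has 2 vertices, so the width is 1.

Yes; width 1.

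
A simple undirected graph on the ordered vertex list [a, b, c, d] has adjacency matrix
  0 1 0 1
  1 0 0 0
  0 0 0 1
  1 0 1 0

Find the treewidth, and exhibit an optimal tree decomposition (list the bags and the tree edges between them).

Treewidth 1.
One such decomposition:
Bags: B1 = {c, d}  B2 = {a, d}  B3 = {a, b}
Tree: B1–B2, B2–B3

Each bag holds 2 vertices, so the decomposition has width 1, which upper-bounds the treewidth. G has an edge, so its treewidth is at least 1. The upper and lower bounds meet at 1, so that is the treewidth.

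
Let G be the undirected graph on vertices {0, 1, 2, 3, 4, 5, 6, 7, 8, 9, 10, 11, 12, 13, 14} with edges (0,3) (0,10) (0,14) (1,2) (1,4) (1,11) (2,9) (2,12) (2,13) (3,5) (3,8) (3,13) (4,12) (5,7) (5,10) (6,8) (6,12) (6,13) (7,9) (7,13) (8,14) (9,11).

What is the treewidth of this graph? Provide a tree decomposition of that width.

Treewidth 3.
Bags: B1 = {0, 8, 10, 14}  B2 = {0, 3, 8, 10}  B3 = {3, 5, 8, 10}  B4 = {3, 5, 6, 8}  B5 = {3, 5, 6, 13}  B6 = {5, 6, 7, 13}  B7 = {6, 7, 12, 13}  B8 = {2, 7, 12, 13}  B9 = {2, 7, 9, 12}  B10 = {2, 4, 9, 12}  B11 = {1, 2, 4, 9}  B12 = {1, 4, 9, 11}
Tree: B1–B2, B2–B3, B3–B4, B4–B5, B5–B6, B6–B7, B7–B8, B8–B9, B9–B10, B10–B11, B11–B12

Every bag has size at most 4, so the width is 4 − 1 = 3 and tw(G) ≤ 3. For the lower bound: the 4 vertex sets {0,10,14}, {8}, {3}, {5,6,7,13} are disjoint, each induces a connected subgraph, and every pair is joined by at least one edge of G. Contracting each set to a single vertex therefore yields K_{4} as a minor, and since treewidth is minor-monotone, tw(G) ≥ tw(K_{4}) = 3. Combining the bounds, tw(G) = 3.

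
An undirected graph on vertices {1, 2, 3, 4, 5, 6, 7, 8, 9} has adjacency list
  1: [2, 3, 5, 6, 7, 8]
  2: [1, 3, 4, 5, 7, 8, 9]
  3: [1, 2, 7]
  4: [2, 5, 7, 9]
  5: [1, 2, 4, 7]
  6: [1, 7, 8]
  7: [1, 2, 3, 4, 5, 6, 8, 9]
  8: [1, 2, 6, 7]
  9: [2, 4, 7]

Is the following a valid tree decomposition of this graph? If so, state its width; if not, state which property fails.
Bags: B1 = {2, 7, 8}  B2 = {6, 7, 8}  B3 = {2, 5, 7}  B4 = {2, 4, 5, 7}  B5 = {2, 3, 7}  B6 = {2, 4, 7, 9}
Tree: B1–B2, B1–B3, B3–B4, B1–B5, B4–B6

No — vertex 1 appears in no bag.

A tree decomposition must satisfy three properties: every vertex lies in some bag; for every edge, both endpoints lie together in some bag; and for every vertex, the bags containing it form a connected subtree. Here vertex 1 appears in no bag, so the decomposition is invalid.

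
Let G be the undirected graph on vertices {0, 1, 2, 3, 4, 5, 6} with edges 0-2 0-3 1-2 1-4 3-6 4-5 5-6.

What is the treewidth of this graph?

A width-2 tree decomposition is:
Bags: B1 = {0, 3, 6}  B2 = {0, 5, 6}  B3 = {0, 4, 5}  B4 = {0, 1, 4}  B5 = {0, 1, 2}
Tree: B1–B2, B2–B3, B3–B4, B4–B5
The largest bag has 3 vertices, giving width 2; this decomposition certifies tw(G) ≤ 2. For the lower bound, G contains the cycle 0–3–6–5–4–1–2–0, so G is not a forest; only forests have treewidth ≤ 1, hence tw(G) ≥ 2. Hence tw(G) = 2 exactly.

2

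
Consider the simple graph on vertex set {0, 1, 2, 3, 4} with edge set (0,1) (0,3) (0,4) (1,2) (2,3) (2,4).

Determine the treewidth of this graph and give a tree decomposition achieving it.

Treewidth 2.
One such decomposition:
Bags: B1 = {0, 2, 3}  B2 = {0, 1, 2}  B3 = {0, 2, 4}
Tree: B1–B2, B2–B3

Every bag has size at most 3, so the width is 3 − 1 = 2 and tw(G) ≤ 2. Since 2–3–0–1–2 is a cycle in G, G is not acyclic. Forests are exactly the graphs of treewidth ≤ 1, so tw(G) ≥ 2. Therefore the treewidth is 2.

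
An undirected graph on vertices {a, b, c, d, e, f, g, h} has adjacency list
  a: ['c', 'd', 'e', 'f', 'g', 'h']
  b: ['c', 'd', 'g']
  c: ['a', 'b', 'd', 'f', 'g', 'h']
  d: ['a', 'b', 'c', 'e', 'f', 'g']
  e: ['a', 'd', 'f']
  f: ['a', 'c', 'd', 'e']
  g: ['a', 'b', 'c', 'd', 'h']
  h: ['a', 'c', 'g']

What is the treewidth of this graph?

3

A width-3 tree decomposition is:
Bags: B1 = {a, c, d, g}  B2 = {b, c, d, g}  B3 = {a, c, d, f}  B4 = {a, c, g, h}  B5 = {a, d, e, f}
Tree: B1–B2, B1–B3, B1–B4, B3–B5
The largest bag has 4 vertices, giving width 3; this decomposition certifies tw(G) ≤ 3. On the other hand G contains the 4-clique {a, d, e, f}. A clique must lie in a single bag of any decomposition, so no decomposition can have width below 3. Hence tw(G) = 3 exactly.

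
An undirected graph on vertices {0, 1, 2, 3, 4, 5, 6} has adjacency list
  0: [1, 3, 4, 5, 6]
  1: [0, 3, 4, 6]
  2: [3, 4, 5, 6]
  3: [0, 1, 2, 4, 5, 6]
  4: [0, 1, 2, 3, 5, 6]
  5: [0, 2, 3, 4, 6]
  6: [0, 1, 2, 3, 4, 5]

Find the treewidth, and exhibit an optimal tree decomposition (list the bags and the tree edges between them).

Treewidth 4.
Bags: B1 = {0, 3, 4, 5, 6}  B2 = {0, 1, 3, 4, 6}  B3 = {2, 3, 4, 5, 6}
Tree: B1–B2, B1–B3

Every bag has size at most 5, so the width is 5 − 1 = 4 and tw(G) ≤ 4. On the other hand G contains the 5-clique {0, 1, 3, 4, 6}. A clique must lie in a single bag of any decomposition, so no decomposition can have width below 4. Therefore the treewidth is 4.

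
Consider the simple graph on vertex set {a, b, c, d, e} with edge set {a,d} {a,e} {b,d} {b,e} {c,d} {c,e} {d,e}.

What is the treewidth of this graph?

A width-2 tree decomposition is:
Bags: B1 = {c, d, e}  B2 = {a, d, e}  B3 = {b, d, e}
Tree: B1–B2, B2–B3
Each bag holds 3 vertices, so the decomposition has width 2, which upper-bounds the treewidth. For the lower bound, the 3 vertices {c, d, e} are pairwise adjacent, and any tree decomposition puts a clique entirely inside one bag — forcing width ≥ 2. The upper and lower bounds meet at 2, so that is the treewidth.

2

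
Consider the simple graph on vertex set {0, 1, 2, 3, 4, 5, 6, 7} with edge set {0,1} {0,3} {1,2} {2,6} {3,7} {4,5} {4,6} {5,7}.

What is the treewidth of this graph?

A width-2 tree decomposition is:
Bags: B1 = {3, 5, 7}  B2 = {3, 4, 5}  B3 = {3, 4, 6}  B4 = {2, 3, 6}  B5 = {1, 2, 3}  B6 = {0, 1, 3}
Tree: B1–B2, B2–B3, B3–B4, B4–B5, B5–B6
The largest bag has 3 vertices, giving width 2; this decomposition certifies tw(G) ≤ 2. Since 3–7–5–4–6–2–1–0–3 is a cycle in G, G is not acyclic. Forests are exactly the graphs of treewidth ≤ 1, so tw(G) ≥ 2. The upper and lower bounds meet at 2, so that is the treewidth.

2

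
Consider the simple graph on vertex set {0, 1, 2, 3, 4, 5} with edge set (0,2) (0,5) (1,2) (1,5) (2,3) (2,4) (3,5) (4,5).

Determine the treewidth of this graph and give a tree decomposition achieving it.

Treewidth 2.
Bags: B1 = {2, 4, 5}  B2 = {1, 2, 5}  B3 = {2, 3, 5}  B4 = {0, 2, 5}
Tree: B1–B2, B2–B3, B3–B4

The largest bag has 3 vertices, giving width 2; this decomposition certifies tw(G) ≤ 2. The edges 2–4–5–1–2 form a cycle, so G is not a tree and its treewidth is at least 2. The upper and lower bounds meet at 2, so that is the treewidth.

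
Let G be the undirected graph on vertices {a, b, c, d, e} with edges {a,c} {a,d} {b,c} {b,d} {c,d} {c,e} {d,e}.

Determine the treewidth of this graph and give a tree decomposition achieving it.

Treewidth 2.
One optimal decomposition is:
Bags: B1 = {b, c, d}  B2 = {c, d, e}  B3 = {a, c, d}
Tree: B1–B2, B2–B3

The largest bag has 3 vertices, giving width 2; this decomposition certifies tw(G) ≤ 2. Conversely, {c, d, e} is a clique of size 3, and the vertices of any clique must share a bag in every tree decomposition; so some bag has ≥ 3 vertices and tw(G) ≥ 2. Combining the bounds, tw(G) = 2.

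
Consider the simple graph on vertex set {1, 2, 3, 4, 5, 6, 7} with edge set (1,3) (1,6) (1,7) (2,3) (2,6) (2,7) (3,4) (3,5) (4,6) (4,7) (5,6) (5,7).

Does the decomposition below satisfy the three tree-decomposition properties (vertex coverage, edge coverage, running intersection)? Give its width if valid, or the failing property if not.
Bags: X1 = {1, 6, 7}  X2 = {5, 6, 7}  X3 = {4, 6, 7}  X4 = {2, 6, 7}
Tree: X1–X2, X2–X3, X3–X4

A tree decomposition must satisfy three properties: every vertex lies in some bag; for every edge, both endpoints lie together in some bag; and for every vertex, the bags containing it form a connected subtree. Here vertex 3 appears in no bag, so the decomposition is invalid.

No — vertex 3 appears in no bag.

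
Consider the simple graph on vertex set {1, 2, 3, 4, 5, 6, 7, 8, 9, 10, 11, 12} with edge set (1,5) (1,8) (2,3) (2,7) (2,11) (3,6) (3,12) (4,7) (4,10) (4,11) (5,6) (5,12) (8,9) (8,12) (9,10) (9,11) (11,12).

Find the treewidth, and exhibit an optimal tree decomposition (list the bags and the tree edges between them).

The largest bag has 4 vertices, giving width 3; this decomposition certifies tw(G) ≤ 3. For the lower bound: the 4 vertex sets {4,7,10}, {9}, {11}, {2,3,8,12} are disjoint, each induces a connected subgraph, and every pair is joined by at least one edge of G. Contracting each set to a single vertex therefore yields K_{4} as a minor, and since treewidth is minor-monotone, tw(G) ≥ tw(K_{4}) = 3. Hence tw(G) = 3 exactly.

Treewidth 3.
One optimal decomposition is:
Bags: B1 = {4, 7, 9, 10}  B2 = {4, 7, 9, 11}  B3 = {2, 7, 9, 11}  B4 = {2, 8, 9, 11}  B5 = {2, 8, 11, 12}  B6 = {2, 3, 8, 12}  B7 = {1, 3, 8, 12}  B8 = {1, 3, 5, 12}  B9 = {1, 3, 5, 6}
Tree: B1–B2, B2–B3, B3–B4, B4–B5, B5–B6, B6–B7, B7–B8, B8–B9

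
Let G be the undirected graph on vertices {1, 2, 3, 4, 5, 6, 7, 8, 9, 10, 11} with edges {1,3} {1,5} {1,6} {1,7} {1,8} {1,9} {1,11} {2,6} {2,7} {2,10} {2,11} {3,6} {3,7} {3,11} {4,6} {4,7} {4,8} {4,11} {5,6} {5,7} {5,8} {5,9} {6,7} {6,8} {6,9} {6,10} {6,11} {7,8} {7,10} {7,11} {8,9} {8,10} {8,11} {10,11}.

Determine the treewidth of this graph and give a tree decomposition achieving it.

Every bag has size at most 5, so the width is 5 − 1 = 4 and tw(G) ≤ 4. Conversely, {1, 5, 6, 8, 9} is a clique of size 5, and the vertices of any clique must share a bag in every tree decomposition; so some bag has ≥ 5 vertices and tw(G) ≥ 4. Combining the bounds, tw(G) = 4.

Treewidth 4.
One optimal decomposition is:
Bags: B1 = {1, 5, 6, 7, 8}  B2 = {1, 5, 6, 8, 9}  B3 = {1, 6, 7, 8, 11}  B4 = {4, 6, 7, 8, 11}  B5 = {1, 3, 6, 7, 11}  B6 = {6, 7, 8, 10, 11}  B7 = {2, 6, 7, 10, 11}
Tree: B1–B2, B1–B3, B3–B4, B3–B5, B4–B6, B6–B7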